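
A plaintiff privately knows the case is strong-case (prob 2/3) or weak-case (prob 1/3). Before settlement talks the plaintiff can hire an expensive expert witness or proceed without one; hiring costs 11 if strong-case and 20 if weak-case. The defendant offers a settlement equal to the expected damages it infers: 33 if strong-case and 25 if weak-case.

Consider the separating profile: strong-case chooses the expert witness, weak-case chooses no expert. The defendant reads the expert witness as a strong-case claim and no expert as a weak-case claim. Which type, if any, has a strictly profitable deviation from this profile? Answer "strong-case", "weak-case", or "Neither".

The expert witness pays 33; no expert pays 25.
strong-case: assigned the expert witness, nets 33 − 11 = 22; deviating to no expert nets 25.
weak-case: assigned no expert, nets 25; deviating to the expert witness nets 33 − 20 = 13.
The strong-case type gains 3 by deviating.

strong-case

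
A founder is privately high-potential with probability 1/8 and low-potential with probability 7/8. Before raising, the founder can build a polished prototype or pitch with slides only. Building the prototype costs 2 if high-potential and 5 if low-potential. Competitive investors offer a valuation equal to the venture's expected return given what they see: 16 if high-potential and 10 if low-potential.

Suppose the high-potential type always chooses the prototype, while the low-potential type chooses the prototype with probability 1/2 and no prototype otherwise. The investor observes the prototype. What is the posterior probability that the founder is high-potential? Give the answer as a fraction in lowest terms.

2/9

P(the prototype) = (1/8)·1 + (7/8)·(1/2) = 9/16.
By Bayes' rule, P(high-potential | the prototype) = (1/8) / (9/16) = 2/9.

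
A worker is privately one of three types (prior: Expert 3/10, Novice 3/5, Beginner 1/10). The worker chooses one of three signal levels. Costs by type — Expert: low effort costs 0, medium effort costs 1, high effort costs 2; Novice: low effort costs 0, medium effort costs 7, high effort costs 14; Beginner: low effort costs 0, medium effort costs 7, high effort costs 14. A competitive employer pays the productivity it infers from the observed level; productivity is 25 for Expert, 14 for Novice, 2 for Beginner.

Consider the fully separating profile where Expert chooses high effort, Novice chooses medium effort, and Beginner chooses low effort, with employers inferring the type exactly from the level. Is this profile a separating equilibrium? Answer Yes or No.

Separating wages: high effort → 25, medium effort → 14, low effort → 2.
Expert (assigned high effort): low effort: 2 − 0 = 2; medium effort: 14 − 1 = 13; high effort: 25 − 2 = 23. Expert stays.
Novice (assigned medium effort): low effort: 2 − 0 = 2; medium effort: 14 − 7 = 7; high effort: 25 − 14 = 11. Novice prefers high effort.
Beginner (assigned low effort): low effort: 2 − 0 = 2; medium effort: 14 − 7 = 7; high effort: 25 − 14 = 11. Beginner prefers high effort.
At least one type deviates; the separating profile fails.

No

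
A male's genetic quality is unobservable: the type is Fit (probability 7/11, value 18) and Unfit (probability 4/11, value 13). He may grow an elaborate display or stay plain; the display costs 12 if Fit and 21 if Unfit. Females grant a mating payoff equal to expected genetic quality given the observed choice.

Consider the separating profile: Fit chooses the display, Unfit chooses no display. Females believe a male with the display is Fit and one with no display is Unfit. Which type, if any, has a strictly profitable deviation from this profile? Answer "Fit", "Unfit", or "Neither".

The display pays 18; no display pays 13.
Fit: assigned the display, nets 18 − 12 = 6; deviating to no display nets 13.
Unfit: assigned no display, nets 13; deviating to the display nets 18 − 21 = -3.
The Fit type gains 7 by deviating.

Fit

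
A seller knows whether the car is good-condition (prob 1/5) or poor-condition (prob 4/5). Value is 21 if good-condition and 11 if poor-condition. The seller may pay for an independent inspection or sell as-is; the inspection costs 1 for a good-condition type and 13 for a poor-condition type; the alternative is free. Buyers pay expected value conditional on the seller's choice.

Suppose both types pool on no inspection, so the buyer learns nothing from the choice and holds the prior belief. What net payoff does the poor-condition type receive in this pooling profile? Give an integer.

Pooled price = 1/5·21 + 4/5·11 = 13.
poor-condition pays no cost for no inspection, so net payoff = 13.

13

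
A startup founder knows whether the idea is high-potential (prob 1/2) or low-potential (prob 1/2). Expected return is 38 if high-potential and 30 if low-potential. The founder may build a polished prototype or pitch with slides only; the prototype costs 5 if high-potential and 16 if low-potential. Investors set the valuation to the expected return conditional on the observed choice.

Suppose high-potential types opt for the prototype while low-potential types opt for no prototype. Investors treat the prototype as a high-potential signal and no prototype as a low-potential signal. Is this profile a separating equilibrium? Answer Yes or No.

Under these beliefs, the prototype earns valuation 38 and no prototype earns valuation 30.
high-potential: the prototype nets 38 − 5 = 33; no prototype nets 30. high-potential prefers the prototype.
low-potential: the prototype nets 38 − 16 = 22; no prototype nets 30. low-potential prefers no prototype.
Neither type deviates, so the separating profile is an equilibrium.

Yes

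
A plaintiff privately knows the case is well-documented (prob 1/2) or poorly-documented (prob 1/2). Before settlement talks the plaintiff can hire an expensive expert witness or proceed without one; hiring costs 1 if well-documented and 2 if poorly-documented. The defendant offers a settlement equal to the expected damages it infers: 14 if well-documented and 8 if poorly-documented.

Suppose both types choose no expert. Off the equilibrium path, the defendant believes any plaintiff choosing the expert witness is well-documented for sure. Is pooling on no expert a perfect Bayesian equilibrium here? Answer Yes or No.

On path, the defendant holds the prior and pays 1/2·14 + 1/2·8 = 11. Off path (the expert witness), believing well-documented, it pays 14.
well-documented: no expert nets 11; the expert witness nets 14 − 1 = 13. well-documented would deviate.
poorly-documented: no expert nets 11; the expert witness nets 14 − 2 = 12. poorly-documented would deviate.
A type deviates, so pooling fails.

No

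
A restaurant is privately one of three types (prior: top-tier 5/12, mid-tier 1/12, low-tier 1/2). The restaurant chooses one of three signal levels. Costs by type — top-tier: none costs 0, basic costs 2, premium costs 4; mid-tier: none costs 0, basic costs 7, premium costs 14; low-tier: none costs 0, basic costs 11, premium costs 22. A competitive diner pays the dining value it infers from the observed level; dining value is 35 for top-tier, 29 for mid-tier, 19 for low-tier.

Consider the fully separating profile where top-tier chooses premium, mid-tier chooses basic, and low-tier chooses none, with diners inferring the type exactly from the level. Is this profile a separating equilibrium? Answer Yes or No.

Yes

Separating price premiums: premium → 35, basic → 29, none → 19.
top-tier (assigned premium): none: 19 − 0 = 19; basic: 29 − 2 = 27; premium: 35 − 4 = 31. top-tier stays.
mid-tier (assigned basic): none: 19 − 0 = 19; basic: 29 − 7 = 22; premium: 35 − 14 = 21. mid-tier stays.
low-tier (assigned none): none: 19 − 0 = 19; basic: 29 − 11 = 18; premium: 35 − 22 = 13. low-tier stays.
Every type prefers its assigned level; separation holds.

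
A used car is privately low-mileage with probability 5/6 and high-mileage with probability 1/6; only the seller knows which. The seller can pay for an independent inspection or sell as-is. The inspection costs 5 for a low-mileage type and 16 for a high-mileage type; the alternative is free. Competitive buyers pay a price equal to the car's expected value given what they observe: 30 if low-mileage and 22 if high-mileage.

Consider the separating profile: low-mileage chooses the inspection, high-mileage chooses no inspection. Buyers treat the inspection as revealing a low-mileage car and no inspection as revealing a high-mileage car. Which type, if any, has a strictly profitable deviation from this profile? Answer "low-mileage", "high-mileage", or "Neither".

The inspection pays 30; no inspection pays 22.
low-mileage: assigned the inspection, nets 30 − 5 = 25; deviating to no inspection nets 22.
high-mileage: assigned no inspection, nets 22; deviating to the inspection nets 30 − 16 = 14.
Both types strictly prefer their assigned action; no profitable deviation.

Neither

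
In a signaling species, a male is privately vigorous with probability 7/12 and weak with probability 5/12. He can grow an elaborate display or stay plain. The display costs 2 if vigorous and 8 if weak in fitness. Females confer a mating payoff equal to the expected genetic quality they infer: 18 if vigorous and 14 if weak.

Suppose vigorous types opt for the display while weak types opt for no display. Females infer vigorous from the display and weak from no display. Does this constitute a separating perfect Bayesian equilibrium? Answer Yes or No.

Yes

Under these beliefs, the display earns mating payoff 18 and no display earns mating payoff 14.
vigorous: the display nets 18 − 2 = 16; no display nets 14. vigorous prefers the display.
weak: the display nets 18 − 8 = 10; no display nets 14. weak prefers no display.
Neither type deviates, so the separating profile is an equilibrium.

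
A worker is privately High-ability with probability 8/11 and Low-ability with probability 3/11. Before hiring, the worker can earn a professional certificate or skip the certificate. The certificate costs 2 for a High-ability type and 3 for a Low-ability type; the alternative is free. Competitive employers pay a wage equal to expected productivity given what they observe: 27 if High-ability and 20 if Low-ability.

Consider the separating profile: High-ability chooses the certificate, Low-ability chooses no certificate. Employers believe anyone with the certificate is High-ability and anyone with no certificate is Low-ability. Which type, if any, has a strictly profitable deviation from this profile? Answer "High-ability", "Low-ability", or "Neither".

The certificate pays 27; no certificate pays 20.
High-ability: assigned the certificate, nets 27 − 2 = 25; deviating to no certificate nets 20.
Low-ability: assigned no certificate, nets 20; deviating to the certificate nets 27 − 3 = 24.
The Low-ability type gains 4 by deviating.

Low-ability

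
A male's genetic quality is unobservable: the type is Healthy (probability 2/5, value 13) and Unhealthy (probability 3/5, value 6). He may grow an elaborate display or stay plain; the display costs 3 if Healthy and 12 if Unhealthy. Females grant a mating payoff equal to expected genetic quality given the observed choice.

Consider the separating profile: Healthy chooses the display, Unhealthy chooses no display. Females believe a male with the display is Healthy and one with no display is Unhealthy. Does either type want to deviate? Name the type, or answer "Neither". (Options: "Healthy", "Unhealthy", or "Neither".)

Neither

The display pays 13; no display pays 6.
Healthy: assigned the display, nets 13 − 3 = 10; deviating to no display nets 6.
Unhealthy: assigned no display, nets 6; deviating to the display nets 13 − 12 = 1.
Both types strictly prefer their assigned action; no profitable deviation.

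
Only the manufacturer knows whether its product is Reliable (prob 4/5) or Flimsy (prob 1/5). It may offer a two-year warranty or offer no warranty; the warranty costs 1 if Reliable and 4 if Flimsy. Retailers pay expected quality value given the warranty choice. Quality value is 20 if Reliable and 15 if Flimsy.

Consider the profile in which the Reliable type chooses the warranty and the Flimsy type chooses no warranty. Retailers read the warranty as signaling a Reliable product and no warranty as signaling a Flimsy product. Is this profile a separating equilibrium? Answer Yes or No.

Under these beliefs, the warranty earns price 20 and no warranty earns price 15.
Reliable: the warranty nets 20 − 1 = 19; no warranty nets 15. Reliable prefers the warranty.
Flimsy: the warranty nets 20 − 4 = 16; no warranty nets 15. Flimsy would deviate to the warranty.
Flimsy has a profitable deviation, so the profile is not an equilibrium.

No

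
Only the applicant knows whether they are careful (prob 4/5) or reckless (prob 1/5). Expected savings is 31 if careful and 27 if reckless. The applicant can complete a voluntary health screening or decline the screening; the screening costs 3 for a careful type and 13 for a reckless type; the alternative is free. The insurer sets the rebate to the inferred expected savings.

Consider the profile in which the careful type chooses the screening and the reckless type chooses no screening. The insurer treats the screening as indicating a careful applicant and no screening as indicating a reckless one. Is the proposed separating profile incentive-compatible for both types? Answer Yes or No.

Under these beliefs, the screening earns rebate 31 and no screening earns rebate 27.
careful: the screening nets 31 − 3 = 28; no screening nets 27. careful prefers the screening.
reckless: the screening nets 31 − 13 = 18; no screening nets 27. reckless prefers no screening.
Neither type deviates, so the separating profile is an equilibrium.

Yes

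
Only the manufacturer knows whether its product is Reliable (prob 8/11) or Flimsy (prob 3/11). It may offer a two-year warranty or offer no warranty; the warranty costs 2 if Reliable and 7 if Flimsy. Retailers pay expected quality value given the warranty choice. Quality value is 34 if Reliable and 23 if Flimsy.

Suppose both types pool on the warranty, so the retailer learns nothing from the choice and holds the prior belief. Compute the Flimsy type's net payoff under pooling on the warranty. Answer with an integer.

Pooled price = 8/11·34 + 3/11·23 = 31.
Flimsy pays cost 7 for the warranty, so net payoff = 31 − 7 = 24.

24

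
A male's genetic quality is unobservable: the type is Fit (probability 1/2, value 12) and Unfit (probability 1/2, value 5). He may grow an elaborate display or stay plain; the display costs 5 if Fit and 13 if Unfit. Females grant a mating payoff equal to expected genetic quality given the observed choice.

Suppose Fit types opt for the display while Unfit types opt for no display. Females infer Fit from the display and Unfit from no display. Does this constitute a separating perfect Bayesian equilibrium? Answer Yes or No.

Under these beliefs, the display earns mating payoff 12 and no display earns mating payoff 5.
Fit: the display nets 12 − 5 = 7; no display nets 5. Fit prefers the display.
Unfit: the display nets 12 − 13 = -1; no display nets 5. Unfit prefers no display.
Neither type deviates, so the separating profile is an equilibrium.

Yes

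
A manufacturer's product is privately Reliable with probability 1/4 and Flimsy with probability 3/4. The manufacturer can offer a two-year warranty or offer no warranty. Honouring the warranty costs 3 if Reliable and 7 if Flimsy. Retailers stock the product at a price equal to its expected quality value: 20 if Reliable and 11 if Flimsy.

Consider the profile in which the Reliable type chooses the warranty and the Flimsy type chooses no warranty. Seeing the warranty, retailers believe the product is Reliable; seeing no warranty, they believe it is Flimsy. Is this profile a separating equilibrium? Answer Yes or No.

Under these beliefs, the warranty earns price 20 and no warranty earns price 11.
Reliable: the warranty nets 20 − 3 = 17; no warranty nets 11. Reliable prefers the warranty.
Flimsy: the warranty nets 20 − 7 = 13; no warranty nets 11. Flimsy would deviate to the warranty.
Flimsy has a profitable deviation, so the profile is not an equilibrium.

No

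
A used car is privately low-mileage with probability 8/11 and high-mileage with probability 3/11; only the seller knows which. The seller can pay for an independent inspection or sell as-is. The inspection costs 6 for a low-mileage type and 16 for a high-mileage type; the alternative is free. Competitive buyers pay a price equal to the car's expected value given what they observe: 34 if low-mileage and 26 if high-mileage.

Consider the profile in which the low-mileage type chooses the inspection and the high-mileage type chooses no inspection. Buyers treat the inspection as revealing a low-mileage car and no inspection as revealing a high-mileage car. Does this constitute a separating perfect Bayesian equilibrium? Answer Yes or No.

Under these beliefs, the inspection earns price 34 and no inspection earns price 26.
low-mileage: the inspection nets 34 − 6 = 28; no inspection nets 26. low-mileage prefers the inspection.
high-mileage: the inspection nets 34 − 16 = 18; no inspection nets 26. high-mileage prefers no inspection.
Neither type deviates, so the separating profile is an equilibrium.

Yes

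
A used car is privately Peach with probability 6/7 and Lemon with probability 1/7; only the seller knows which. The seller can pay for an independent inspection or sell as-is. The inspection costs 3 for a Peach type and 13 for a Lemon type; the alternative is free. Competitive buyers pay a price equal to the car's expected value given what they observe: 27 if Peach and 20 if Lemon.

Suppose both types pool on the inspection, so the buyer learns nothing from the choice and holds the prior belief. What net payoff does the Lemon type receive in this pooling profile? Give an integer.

Pooled price = 6/7·27 + 1/7·20 = 26.
Lemon pays cost 13 for the inspection, so net payoff = 26 − 13 = 13.

13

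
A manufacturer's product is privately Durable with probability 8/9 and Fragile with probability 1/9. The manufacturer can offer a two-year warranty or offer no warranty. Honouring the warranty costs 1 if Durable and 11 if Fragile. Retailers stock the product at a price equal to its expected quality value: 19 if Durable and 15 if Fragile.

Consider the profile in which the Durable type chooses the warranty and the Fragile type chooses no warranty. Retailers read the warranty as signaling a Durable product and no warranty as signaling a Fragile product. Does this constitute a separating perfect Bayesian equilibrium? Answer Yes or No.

Yes

Under these beliefs, the warranty earns price 19 and no warranty earns price 15.
Durable: the warranty nets 19 − 1 = 18; no warranty nets 15. Durable prefers the warranty.
Fragile: the warranty nets 19 − 11 = 8; no warranty nets 15. Fragile prefers no warranty.
Neither type deviates, so the separating profile is an equilibrium.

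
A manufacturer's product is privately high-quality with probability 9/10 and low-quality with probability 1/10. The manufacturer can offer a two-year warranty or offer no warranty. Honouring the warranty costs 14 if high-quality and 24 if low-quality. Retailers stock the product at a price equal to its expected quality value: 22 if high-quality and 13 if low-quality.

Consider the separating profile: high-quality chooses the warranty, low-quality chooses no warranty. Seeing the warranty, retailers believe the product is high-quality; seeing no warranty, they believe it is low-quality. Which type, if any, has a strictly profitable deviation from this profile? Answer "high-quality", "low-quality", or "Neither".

high-quality

The warranty pays 22; no warranty pays 13.
high-quality: assigned the warranty, nets 22 − 14 = 8; deviating to no warranty nets 13.
low-quality: assigned no warranty, nets 13; deviating to the warranty nets 22 − 24 = -2.
The high-quality type gains 5 by deviating.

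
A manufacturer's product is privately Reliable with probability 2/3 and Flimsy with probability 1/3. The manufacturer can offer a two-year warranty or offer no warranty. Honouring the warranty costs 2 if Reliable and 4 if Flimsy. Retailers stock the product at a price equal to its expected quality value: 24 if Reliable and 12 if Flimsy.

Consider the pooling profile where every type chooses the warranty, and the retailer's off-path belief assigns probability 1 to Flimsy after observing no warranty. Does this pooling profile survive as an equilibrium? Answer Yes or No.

Yes

On path, the retailer holds the prior and pays 2/3·24 + 1/3·12 = 20. Off path (no warranty), believing Flimsy, it pays 12.
Reliable: the warranty nets 20 − 2 = 18; no warranty nets 12. Reliable stays.
Flimsy: the warranty nets 20 − 4 = 16; no warranty nets 12. Flimsy stays.
No type deviates, so pooling is sustained.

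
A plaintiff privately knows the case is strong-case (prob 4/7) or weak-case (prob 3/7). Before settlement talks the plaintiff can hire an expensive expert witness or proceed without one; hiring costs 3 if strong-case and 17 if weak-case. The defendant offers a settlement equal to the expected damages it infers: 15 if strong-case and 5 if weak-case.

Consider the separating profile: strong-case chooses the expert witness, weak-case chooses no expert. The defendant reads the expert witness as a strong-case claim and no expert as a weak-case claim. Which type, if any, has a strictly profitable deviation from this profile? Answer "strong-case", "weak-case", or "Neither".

The expert witness pays 15; no expert pays 5.
strong-case: assigned the expert witness, nets 15 − 3 = 12; deviating to no expert nets 5.
weak-case: assigned no expert, nets 5; deviating to the expert witness nets 15 − 17 = -2.
Both types strictly prefer their assigned action; no profitable deviation.

Neither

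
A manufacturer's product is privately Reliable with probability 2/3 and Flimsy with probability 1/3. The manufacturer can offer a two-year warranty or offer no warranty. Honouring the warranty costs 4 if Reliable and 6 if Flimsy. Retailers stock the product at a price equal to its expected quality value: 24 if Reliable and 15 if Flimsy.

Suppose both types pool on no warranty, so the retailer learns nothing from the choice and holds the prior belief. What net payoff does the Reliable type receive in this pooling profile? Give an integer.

Pooled price = 2/3·24 + 1/3·15 = 21.
Reliable pays no cost for no warranty, so net payoff = 21.

21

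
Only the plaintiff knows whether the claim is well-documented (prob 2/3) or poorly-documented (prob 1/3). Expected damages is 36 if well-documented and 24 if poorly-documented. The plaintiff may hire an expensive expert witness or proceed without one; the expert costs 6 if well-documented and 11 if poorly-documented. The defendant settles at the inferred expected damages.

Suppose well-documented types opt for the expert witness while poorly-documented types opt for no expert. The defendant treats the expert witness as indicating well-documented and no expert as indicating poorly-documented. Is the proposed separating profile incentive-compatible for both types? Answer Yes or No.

No

Under these beliefs, the expert witness earns settlement 36 and no expert earns settlement 24.
well-documented: the expert witness nets 36 − 6 = 30; no expert nets 24. well-documented prefers the expert witness.
poorly-documented: the expert witness nets 36 − 11 = 25; no expert nets 24. poorly-documented would deviate to the expert witness.
poorly-documented has a profitable deviation, so the profile is not an equilibrium.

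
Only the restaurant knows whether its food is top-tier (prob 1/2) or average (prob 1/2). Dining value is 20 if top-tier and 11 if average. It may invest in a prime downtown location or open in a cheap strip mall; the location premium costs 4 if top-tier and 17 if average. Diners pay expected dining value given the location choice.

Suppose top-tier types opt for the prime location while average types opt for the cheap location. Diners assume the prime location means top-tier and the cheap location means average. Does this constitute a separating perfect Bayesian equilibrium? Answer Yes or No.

Yes

Under these beliefs, the prime location earns price premium 20 and the cheap location earns price premium 11.
top-tier: the prime location nets 20 − 4 = 16; the cheap location nets 11. top-tier prefers the prime location.
average: the prime location nets 20 − 17 = 3; the cheap location nets 11. average prefers the cheap location.
Neither type deviates, so the separating profile is an equilibrium.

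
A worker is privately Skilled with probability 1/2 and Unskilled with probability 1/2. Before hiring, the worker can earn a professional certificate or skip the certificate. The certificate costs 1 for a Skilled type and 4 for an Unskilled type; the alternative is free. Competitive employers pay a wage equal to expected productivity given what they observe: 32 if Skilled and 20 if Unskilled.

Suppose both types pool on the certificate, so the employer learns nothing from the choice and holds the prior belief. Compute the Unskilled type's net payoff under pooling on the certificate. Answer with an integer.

Pooled wage = 1/2·32 + 1/2·20 = 26.
Unskilled pays cost 4 for the certificate, so net payoff = 26 − 4 = 22.

22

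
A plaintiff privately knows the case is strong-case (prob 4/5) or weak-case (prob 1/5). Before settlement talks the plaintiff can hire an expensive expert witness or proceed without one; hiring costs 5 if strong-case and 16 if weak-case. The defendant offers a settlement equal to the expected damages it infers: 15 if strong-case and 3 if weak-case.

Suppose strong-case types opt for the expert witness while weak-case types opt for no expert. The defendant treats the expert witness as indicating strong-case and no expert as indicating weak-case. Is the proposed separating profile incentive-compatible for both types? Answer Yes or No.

Under these beliefs, the expert witness earns settlement 15 and no expert earns settlement 3.
strong-case: the expert witness nets 15 − 5 = 10; no expert nets 3. strong-case prefers the expert witness.
weak-case: the expert witness nets 15 − 16 = -1; no expert nets 3. weak-case prefers no expert.
Neither type deviates, so the separating profile is an equilibrium.

Yes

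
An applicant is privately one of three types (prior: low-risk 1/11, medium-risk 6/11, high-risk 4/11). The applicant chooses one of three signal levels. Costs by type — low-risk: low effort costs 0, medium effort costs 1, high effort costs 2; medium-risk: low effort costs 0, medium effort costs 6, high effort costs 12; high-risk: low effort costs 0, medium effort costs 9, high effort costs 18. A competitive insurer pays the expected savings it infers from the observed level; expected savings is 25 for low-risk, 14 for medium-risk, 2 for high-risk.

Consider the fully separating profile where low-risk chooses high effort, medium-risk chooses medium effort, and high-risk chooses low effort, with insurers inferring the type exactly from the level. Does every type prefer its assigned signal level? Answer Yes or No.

Separating rebates: high effort → 25, medium effort → 14, low effort → 2.
low-risk (assigned high effort): low effort: 2 − 0 = 2; medium effort: 14 − 1 = 13; high effort: 25 − 2 = 23. low-risk stays.
medium-risk (assigned medium effort): low effort: 2 − 0 = 2; medium effort: 14 − 6 = 8; high effort: 25 − 12 = 13. medium-risk prefers high effort.
high-risk (assigned low effort): low effort: 2 − 0 = 2; medium effort: 14 − 9 = 5; high effort: 25 − 18 = 7. high-risk prefers high effort.
At least one type deviates; the separating profile fails.

No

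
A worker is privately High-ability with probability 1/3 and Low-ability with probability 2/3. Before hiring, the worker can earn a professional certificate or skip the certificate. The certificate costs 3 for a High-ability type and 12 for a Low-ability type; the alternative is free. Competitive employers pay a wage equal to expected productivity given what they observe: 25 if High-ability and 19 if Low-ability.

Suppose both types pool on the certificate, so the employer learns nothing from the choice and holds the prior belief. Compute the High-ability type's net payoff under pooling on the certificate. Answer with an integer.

18

Pooled wage = 1/3·25 + 2/3·19 = 21.
High-ability pays cost 3 for the certificate, so net payoff = 21 − 3 = 18.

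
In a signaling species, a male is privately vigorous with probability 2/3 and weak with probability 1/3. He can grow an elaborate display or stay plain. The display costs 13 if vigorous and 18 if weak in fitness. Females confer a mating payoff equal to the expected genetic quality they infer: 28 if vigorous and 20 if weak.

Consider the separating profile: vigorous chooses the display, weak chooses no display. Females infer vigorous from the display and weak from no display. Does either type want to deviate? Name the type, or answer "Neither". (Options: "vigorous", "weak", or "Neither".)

vigorous

The display pays 28; no display pays 20.
vigorous: assigned the display, nets 28 − 13 = 15; deviating to no display nets 20.
weak: assigned no display, nets 20; deviating to the display nets 28 − 18 = 10.
The vigorous type gains 5 by deviating.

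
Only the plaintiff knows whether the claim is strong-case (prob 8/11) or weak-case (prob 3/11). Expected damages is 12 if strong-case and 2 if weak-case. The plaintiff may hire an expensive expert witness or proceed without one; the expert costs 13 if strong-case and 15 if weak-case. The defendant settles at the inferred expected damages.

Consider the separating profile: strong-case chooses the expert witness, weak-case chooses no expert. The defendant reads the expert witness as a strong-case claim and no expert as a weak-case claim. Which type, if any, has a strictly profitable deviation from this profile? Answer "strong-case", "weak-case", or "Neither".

strong-case

The expert witness pays 12; no expert pays 2.
strong-case: assigned the expert witness, nets 12 − 13 = -1; deviating to no expert nets 2.
weak-case: assigned no expert, nets 2; deviating to the expert witness nets 12 − 15 = -3.
The strong-case type gains 3 by deviating.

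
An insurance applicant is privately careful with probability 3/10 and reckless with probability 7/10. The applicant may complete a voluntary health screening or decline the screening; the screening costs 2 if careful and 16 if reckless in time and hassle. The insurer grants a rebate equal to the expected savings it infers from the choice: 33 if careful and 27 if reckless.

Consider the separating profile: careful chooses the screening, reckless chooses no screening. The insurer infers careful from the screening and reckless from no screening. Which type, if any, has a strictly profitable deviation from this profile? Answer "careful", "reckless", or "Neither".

The screening pays 33; no screening pays 27.
careful: assigned the screening, nets 33 − 2 = 31; deviating to no screening nets 27.
reckless: assigned no screening, nets 27; deviating to the screening nets 33 − 16 = 17.
Both types strictly prefer their assigned action; no profitable deviation.

Neither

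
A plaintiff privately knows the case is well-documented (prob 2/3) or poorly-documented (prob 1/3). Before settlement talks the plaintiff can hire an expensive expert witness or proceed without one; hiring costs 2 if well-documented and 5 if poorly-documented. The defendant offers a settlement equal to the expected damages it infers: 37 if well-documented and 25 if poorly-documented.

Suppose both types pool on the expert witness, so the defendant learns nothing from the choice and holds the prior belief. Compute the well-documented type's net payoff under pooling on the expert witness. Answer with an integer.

Pooled settlement = 2/3·37 + 1/3·25 = 33.
well-documented pays cost 2 for the expert witness, so net payoff = 33 − 2 = 31.

31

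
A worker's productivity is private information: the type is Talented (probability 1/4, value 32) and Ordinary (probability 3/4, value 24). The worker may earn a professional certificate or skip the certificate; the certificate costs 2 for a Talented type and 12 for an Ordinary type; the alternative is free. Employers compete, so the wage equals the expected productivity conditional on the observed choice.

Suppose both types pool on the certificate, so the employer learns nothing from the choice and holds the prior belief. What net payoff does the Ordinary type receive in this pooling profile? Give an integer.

14

Pooled wage = 1/4·32 + 3/4·24 = 26.
Ordinary pays cost 12 for the certificate, so net payoff = 26 − 12 = 14.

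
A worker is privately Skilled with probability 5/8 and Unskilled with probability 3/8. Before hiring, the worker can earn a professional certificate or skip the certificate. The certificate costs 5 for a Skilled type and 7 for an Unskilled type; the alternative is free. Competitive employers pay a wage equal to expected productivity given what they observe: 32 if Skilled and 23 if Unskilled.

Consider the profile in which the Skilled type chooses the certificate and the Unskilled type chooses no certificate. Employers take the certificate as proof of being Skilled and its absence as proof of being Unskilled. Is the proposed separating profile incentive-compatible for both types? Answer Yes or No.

No

Under these beliefs, the certificate earns wage 32 and no certificate earns wage 23.
Skilled: the certificate nets 32 − 5 = 27; no certificate nets 23. Skilled prefers the certificate.
Unskilled: the certificate nets 32 − 7 = 25; no certificate nets 23. Unskilled would deviate to the certificate.
Unskilled has a profitable deviation, so the profile is not an equilibrium.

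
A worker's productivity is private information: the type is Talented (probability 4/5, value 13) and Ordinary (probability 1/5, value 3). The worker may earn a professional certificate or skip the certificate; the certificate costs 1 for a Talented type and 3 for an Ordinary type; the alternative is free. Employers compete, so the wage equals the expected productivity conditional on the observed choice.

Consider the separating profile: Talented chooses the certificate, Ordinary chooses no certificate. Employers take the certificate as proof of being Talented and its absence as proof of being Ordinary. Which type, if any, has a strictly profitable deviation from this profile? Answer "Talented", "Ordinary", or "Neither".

The certificate pays 13; no certificate pays 3.
Talented: assigned the certificate, nets 13 − 1 = 12; deviating to no certificate nets 3.
Ordinary: assigned no certificate, nets 3; deviating to the certificate nets 13 − 3 = 10.
The Ordinary type gains 7 by deviating.

Ordinary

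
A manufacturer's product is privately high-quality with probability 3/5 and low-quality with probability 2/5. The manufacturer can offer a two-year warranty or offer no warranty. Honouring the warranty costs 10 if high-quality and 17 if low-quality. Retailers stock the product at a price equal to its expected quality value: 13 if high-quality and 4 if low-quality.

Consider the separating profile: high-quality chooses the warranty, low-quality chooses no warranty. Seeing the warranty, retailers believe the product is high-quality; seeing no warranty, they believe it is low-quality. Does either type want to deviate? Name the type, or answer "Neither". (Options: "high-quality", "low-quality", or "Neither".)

high-quality

The warranty pays 13; no warranty pays 4.
high-quality: assigned the warranty, nets 13 − 10 = 3; deviating to no warranty nets 4.
low-quality: assigned no warranty, nets 4; deviating to the warranty nets 13 − 17 = -4.
The high-quality type gains 1 by deviating.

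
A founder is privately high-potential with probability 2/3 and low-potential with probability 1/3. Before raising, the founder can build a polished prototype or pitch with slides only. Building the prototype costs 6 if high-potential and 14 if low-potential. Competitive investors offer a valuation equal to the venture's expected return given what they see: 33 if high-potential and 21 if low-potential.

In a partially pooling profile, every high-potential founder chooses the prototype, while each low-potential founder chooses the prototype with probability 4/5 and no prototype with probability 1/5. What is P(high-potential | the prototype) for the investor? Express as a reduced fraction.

P(the prototype) = (2/3)·1 + (1/3)·(4/5) = 14/15.
By Bayes' rule, P(high-potential | the prototype) = (2/3) / (14/15) = 5/7.

5/7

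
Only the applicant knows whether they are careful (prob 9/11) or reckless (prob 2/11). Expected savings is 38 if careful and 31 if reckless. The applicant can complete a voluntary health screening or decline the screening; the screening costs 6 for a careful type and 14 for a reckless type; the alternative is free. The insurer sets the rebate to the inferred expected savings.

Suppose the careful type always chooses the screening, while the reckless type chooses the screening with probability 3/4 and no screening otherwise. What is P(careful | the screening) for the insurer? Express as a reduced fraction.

P(the screening) = (9/11)·1 + (2/11)·(3/4) = 21/22.
By Bayes' rule, P(careful | the screening) = (9/11) / (21/22) = 6/7.

6/7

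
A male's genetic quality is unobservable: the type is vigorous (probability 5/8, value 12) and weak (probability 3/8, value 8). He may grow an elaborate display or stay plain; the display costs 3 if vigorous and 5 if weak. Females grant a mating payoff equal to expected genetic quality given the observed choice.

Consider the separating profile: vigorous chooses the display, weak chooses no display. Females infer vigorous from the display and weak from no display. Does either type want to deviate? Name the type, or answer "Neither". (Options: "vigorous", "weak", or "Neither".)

The display pays 12; no display pays 8.
vigorous: assigned the display, nets 12 − 3 = 9; deviating to no display nets 8.
weak: assigned no display, nets 8; deviating to the display nets 12 − 5 = 7.
Both types strictly prefer their assigned action; no profitable deviation.

Neither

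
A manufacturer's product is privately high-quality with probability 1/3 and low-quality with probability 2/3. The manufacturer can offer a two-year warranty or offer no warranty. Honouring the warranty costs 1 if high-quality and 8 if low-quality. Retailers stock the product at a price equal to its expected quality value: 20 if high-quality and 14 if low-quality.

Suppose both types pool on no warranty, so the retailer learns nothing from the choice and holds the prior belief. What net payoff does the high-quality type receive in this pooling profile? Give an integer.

Pooled price = 1/3·20 + 2/3·14 = 16.
high-quality pays no cost for no warranty, so net payoff = 16.

16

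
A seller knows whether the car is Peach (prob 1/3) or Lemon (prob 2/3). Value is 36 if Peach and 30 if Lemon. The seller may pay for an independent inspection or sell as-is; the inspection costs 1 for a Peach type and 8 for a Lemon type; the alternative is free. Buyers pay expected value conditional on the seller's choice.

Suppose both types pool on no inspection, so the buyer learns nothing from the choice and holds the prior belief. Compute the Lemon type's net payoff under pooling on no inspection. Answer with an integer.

32

Pooled price = 1/3·36 + 2/3·30 = 32.
Lemon pays no cost for no inspection, so net payoff = 32.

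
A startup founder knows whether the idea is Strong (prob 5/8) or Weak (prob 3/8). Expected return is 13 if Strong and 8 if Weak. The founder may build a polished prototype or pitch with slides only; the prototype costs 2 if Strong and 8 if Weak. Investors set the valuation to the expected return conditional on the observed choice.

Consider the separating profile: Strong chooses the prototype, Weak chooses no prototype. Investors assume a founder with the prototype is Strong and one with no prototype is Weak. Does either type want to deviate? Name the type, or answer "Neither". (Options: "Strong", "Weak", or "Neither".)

Neither

The prototype pays 13; no prototype pays 8.
Strong: assigned the prototype, nets 13 − 2 = 11; deviating to no prototype nets 8.
Weak: assigned no prototype, nets 8; deviating to the prototype nets 13 − 8 = 5.
Both types strictly prefer their assigned action; no profitable deviation.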